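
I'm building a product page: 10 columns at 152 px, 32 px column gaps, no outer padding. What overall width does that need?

1808 px

Total width: 10·152 + 9·32 = 1808 px.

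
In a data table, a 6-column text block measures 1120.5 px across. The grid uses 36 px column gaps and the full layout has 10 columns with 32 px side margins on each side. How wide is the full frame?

1955.5 px

Subtracting 5 column gaps of 36 leaves 940.5 for 6 columns, so c = 156.75 px.
Adding margins, columns and gutters: 64 + 1567.5 + 324 = 1955.5 px.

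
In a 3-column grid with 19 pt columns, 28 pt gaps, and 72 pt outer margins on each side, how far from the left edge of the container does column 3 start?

166 pt

Column 3 starts at margin + 2·(column + gutter) = 72 + 2·47 = 166 pt.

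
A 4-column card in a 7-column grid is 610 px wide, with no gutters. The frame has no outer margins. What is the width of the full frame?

With no gutters, each column is 610/4 = 152.5 px.
Summing: 1067.5 = 1067.5 px.

1067.5 px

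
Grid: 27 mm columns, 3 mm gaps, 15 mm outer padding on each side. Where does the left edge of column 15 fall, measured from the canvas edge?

435 mm

Each column+gutter stride is 30 mm; 14 of them past the 15 mm margin is 15 + 420 = 435 mm.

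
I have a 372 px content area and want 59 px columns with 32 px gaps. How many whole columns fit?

4 columns

k columns need k·59 + (k−1)·32 = k·91 − 32.
k·91 − 32 ≤ 372 → k ≤ 404 / 91 ≈ 4.44, so k = 4.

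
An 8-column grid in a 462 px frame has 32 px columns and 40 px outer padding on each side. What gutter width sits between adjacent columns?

Inside the margins: 462 − 80 = 382 px.
8·32 + 7g = 382 → 7g = 126 → g = 18 px.

18 px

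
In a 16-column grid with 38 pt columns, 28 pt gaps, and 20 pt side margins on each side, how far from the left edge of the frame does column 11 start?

680 pt

Column 11 starts at margin + 10·(column + gutter) = 20 + 10·66 = 680 pt.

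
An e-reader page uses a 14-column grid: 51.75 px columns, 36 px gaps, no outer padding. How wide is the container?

1192.5 px

Container = 14·51.75 + 13·36 = 724.5 + 468 = 1192.5 px.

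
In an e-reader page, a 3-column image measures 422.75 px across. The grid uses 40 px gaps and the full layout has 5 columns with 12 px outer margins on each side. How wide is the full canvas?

422.75 − 2·40 = 342.75; ÷3 gives c = 114.25 px.
Adding margins, columns and gutters: 24 + 571.25 + 160 = 755.25 px.

755.25 px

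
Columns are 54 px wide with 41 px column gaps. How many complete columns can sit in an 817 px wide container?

9 columns

9 columns: 9·54 + 8·41 = 814 px ≤ 817.
10 columns: 909 px > 817. So 9.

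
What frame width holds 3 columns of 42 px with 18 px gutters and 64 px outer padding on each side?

290 px

Adding margins, columns and gutters: 128 + 126 + 36 = 290 px.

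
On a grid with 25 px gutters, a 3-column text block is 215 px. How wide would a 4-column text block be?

295 px

3c + 2·25 = 215 → 3c = 165 → c = 55 px.
Span of 4: 4·55 + 3·25 = 220 + 75 = 295 px.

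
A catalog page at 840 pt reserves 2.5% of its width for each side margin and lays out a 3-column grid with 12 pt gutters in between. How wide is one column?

258 pt

840 × (1 − 2·2.5%) = 840 × 95% = 798 pt for the columns.
Subtracting 2 gutters of 12 leaves 774 for 3 columns, so c = 258 pt.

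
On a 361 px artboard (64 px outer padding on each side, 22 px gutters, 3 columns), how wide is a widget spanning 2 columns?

Take off 128 px of margins, leaving 233 px.
Subtracting 2 gutters of 22 leaves 189 for 3 columns, so c = 63 px.
Span of 2: 2·63 + 1·22 = 126 + 22 = 148 px.

148 px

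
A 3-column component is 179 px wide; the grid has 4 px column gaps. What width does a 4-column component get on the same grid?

240 px

179 − 2·4 = 171; ÷3 gives c = 57 px.
Span of 4: 4·57 + 3·4 = 228 + 12 = 240 px.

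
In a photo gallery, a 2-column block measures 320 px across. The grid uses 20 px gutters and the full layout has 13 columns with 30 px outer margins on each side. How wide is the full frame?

2250 px

Subtracting 1 gutter of 20 leaves 300 for 2 columns, so c = 150 px.
Frame = 2·30 + 13·150 + 12·20 = 60 + 1950 + 240 = 2250 px.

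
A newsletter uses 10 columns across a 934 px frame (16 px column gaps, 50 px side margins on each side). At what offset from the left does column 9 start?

730 px

Inside the margins: 934 − 100 = 834 px.
834 − 9·16 = 690; ÷10 gives c = 69 px.
Each column+gutter stride is 85 px; 8 of them past the 50 px margin is 50 + 680 = 730 px.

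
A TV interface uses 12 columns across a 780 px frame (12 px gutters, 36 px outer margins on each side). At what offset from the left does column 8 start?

Inside the margins: 780 − 72 = 708 px.
12 columns + 11 gutters: 12c + 11·12 = 708.
12c = 708 − 132 = 576, so c = 48 px.
Each column+gutter stride is 60 px; 7 of them past the 36 px margin is 36 + 420 = 456 px.

456 px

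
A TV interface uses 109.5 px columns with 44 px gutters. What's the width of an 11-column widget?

1644.5 px

Span of 11: 11·109.5 + 10·44 = 1204.5 + 440 = 1644.5 px.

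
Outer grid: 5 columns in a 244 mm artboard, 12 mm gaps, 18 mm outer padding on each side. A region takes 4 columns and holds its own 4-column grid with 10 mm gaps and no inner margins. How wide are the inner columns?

Outer content = 244 − 2·18 = 208 mm.
5 columns + 4 gaps: 5c + 4·12 = 208.
5c = 208 − 48 = 160, so c = 32 mm.
4 columns plus 3 gaps: 128 + 36 = 164 mm.
4d + 3·10 = 164 → 4d = 134 → d = 33.5 mm.

33.5 mm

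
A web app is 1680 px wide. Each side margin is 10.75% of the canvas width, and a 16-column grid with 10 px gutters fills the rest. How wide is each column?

73.05 px

Each margin = 10.75% of 1680 = 180.6 px; content = 1680 − 2·180.6 = 1318.8 px.
16 columns + 15 gutters: 16c + 15·10 = 1318.8.
16c = 1318.8 − 150 = 1168.8, so c = 73.05 px.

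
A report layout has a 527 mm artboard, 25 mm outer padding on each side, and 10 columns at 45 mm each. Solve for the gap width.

Take off 50 mm of margins, leaving 477 mm.
Columns use 450 mm, leaving 27 mm across 9 gaps = 3 mm each.

3 mm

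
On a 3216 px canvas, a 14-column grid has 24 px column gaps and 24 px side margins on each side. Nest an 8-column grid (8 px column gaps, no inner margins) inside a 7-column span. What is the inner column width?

Outer content = 3216 − 2·24 = 3168 px.
3168 − 13·24 = 2856; ÷14 gives c = 204 px.
7 columns plus 6 column gaps: 1428 + 144 = 1572 px.
Subtracting 7 column gaps of 8 leaves 1516 for 8 columns, so d = 189.5 px.

189.5 px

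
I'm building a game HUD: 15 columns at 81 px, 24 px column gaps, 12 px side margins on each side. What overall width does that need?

1575 px

Frame = 2·12 + 15·81 + 14·24 = 24 + 1215 + 336 = 1575 px.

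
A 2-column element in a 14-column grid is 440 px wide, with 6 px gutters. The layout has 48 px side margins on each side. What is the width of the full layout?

2 columns + 1 gutter: 2c + 1·6 = 440.
2c = 440 − 6 = 434, so c = 217 px.
Total width: 2·48 + 14·217 + 13·6 = 3212 px.

3212 px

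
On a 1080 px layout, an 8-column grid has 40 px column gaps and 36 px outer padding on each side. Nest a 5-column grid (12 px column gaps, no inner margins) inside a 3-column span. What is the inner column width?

61 px

Subtract both margins: 1080 − 2·36 = 1008 px.
8c + 7·40 = 1008 → 8c = 728 → c = 91 px.
3 columns plus 2 column gaps: 273 + 80 = 353 px.
Subtracting 4 column gaps of 12 leaves 305 for 5 columns, so d = 61 px.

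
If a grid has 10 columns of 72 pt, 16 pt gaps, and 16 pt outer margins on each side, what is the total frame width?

896 pt

Frame = 2·16 + 10·72 + 9·16 = 32 + 720 + 144 = 896 pt.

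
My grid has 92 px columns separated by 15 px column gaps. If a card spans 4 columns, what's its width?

413 px

Span of 4: 4·92 + 3·15 = 368 + 45 = 413 px.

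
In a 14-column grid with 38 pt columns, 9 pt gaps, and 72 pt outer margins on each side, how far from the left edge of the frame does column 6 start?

307 pt

Each column+gutter stride is 47 pt; 5 of them past the 72 pt margin is 72 + 235 = 307 pt.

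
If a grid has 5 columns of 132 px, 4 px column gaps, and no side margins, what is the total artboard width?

676 px

Summing: 660 + 16 = 676 px.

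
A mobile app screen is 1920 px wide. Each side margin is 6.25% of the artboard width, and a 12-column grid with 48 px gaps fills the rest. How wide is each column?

96 px

Each margin = 6.25% of 1920 = 120 px; content = 1920 − 2·120 = 1680 px.
12 columns + 11 gaps: 12c + 11·48 = 1680.
12c = 1680 − 528 = 1152, so c = 96 px.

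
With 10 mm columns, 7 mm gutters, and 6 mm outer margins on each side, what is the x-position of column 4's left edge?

Before column 4: the margin + 3 columns + 3 gutters.
Offset = 6 + 3·(10 + 7) = 6 + 51 = 57 mm.

57 mm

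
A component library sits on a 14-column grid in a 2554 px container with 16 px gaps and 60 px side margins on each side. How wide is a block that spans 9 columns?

Content width = 2554 − 2·60 = 2434 px.
Subtracting 13 gaps of 16 leaves 2226 for 14 columns, so c = 159 px.
9 columns plus 8 gaps: 1431 + 128 = 1559 px.

1559 px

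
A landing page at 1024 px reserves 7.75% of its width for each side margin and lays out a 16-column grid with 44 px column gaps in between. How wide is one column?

12.83 px

Margins: 7.75% × 1024 = 79.36 px each, so content = 1024 − 158.72 = 865.28 px.
Subtracting 15 column gaps of 44 leaves 205.28 for 16 columns, so c = 12.83 px.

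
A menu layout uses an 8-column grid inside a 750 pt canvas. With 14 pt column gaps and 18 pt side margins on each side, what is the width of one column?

Inside the margins: 750 − 36 = 714 pt.
Subtracting 7 column gaps of 14 leaves 616 for 8 columns, so c = 77 pt.

77 pt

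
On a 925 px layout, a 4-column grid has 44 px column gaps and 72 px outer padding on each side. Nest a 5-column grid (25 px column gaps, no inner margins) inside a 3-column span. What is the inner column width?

94.95 px

Take off 144 px of margins, leaving 781 px.
4 columns + 3 column gaps: 4c + 3·44 = 781.
4c = 781 − 132 = 649, so c = 162.25 px.
Span of 3: 3·162.25 + 2·44 = 486.75 + 88 = 574.75 px.
Subtracting 4 column gaps of 25 leaves 474.75 for 5 columns, so d = 94.95 px.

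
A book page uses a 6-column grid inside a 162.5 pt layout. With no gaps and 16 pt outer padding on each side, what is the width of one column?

Inside the margins: 162.5 − 32 = 130.5 pt.
6c = 130.5 → c = 21.75 pt.

21.75 pt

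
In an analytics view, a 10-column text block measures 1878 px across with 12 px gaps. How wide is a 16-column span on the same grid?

10c + 9·12 = 1878 → 10c = 1770 → c = 177 px.
Span of 16: 16·177 + 15·12 = 2832 + 180 = 3012 px.

3012 px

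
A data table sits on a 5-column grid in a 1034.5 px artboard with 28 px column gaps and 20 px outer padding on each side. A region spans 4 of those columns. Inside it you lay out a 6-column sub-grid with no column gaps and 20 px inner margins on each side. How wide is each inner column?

125 px

Subtract both margins: 1034.5 − 2·20 = 994.5 px.
994.5 − 4·28 = 882.5; ÷5 gives c = 176.5 px.
Span of 4: 4·176.5 + 3·28 = 706 + 84 = 790 px.
Inner content = 790 − 2·20 = 750 px.
With no column gaps, each column is 750/6 = 125 px.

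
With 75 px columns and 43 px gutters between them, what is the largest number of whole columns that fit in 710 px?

k columns need k·75 + (k−1)·43 = k·118 − 43.
k·118 − 43 ≤ 710 → k ≤ 753 / 118 ≈ 6.38, so k = 6.

6 columns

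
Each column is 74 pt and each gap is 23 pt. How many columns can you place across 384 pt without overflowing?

4 columns

k columns need k·74 + (k−1)·23 = k·97 − 23.
k·97 − 23 ≤ 384 → k ≤ 407 / 97 ≈ 4.20, so k = 4.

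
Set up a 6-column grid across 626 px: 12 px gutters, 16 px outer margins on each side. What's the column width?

Content width = 626 − 2·16 = 594 px.
6c + 5·12 = 594 → 6c = 534 → c = 89 px.

89 px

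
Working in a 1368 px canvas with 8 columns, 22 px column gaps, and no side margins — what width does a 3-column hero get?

499.25 px

8 columns + 7 column gaps: 8c + 7·22 = 1368.
8c = 1368 − 154 = 1214, so c = 151.75 px.
3 columns plus 2 column gaps: 455.25 + 44 = 499.25 px.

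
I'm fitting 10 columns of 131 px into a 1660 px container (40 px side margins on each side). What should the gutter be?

Take off 80 px of margins, leaving 1580 px.
Columns use 1310 px, leaving 270 px across 9 gutters = 30 px each.

30 px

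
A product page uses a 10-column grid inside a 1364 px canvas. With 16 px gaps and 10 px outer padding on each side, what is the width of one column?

Subtract both margins: 1364 − 2·10 = 1344 px.
10 columns + 9 gaps: 10c + 9·16 = 1344.
10c = 1344 − 144 = 1200, so c = 120 px.

120 px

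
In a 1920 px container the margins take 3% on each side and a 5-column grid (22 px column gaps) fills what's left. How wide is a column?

Each margin = 3% of 1920 = 57.6 px; content = 1920 − 2·57.6 = 1804.8 px.
Subtracting 4 column gaps of 22 leaves 1716.8 for 5 columns, so c = 343.36 px.

343.36 px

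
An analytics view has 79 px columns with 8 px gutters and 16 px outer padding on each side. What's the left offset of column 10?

799 px

Each column+gutter stride is 87 px; 9 of them past the 16 px margin is 16 + 783 = 799 px.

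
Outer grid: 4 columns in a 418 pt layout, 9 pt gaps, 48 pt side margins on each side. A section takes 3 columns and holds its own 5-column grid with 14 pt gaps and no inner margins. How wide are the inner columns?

Take off 96 pt of margins, leaving 322 pt.
4 columns + 3 gaps: 4c + 3·9 = 322.
4c = 322 − 27 = 295, so c = 73.75 pt.
Span of 3: 3·73.75 + 2·9 = 221.25 + 18 = 239.25 pt.
5d + 4·14 = 239.25 → 5d = 183.25 → d = 36.65 pt.

36.65 pt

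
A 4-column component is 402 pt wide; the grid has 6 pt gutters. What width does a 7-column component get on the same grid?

4c + 3·6 = 402 → 4c = 384 → c = 96 pt.
7-column span = 7·96 + 6·6 = 708 pt.

708 pt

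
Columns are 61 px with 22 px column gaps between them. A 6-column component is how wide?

476 px

6-column span = 6·61 + 5·22 = 476 px.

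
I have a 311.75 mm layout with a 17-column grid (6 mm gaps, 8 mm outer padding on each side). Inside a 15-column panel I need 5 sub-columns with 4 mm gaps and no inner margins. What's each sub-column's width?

Subtract both margins: 311.75 − 2·8 = 295.75 mm.
17 columns + 16 gaps: 17c + 16·6 = 295.75.
17c = 295.75 − 96 = 199.75, so c = 11.75 mm.
15 columns plus 14 gaps: 176.25 + 84 = 260.25 mm.
5d + 4·4 = 260.25 → 5d = 244.25 → d = 48.85 mm.

48.85 mm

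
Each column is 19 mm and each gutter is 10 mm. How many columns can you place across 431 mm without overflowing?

15 columns

15 columns: 15·19 + 14·10 = 425 mm ≤ 431.
16 columns: 454 mm > 431. So 15.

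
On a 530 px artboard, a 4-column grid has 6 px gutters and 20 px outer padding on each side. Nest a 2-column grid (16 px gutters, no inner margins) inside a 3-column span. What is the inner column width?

175 px

Subtract both margins: 530 − 2·20 = 490 px.
Subtracting 3 gutters of 6 leaves 472 for 4 columns, so c = 118 px.
3-column span = 3·118 + 2·6 = 366 px.
2d + 1·16 = 366 → 2d = 350 → d = 175 px.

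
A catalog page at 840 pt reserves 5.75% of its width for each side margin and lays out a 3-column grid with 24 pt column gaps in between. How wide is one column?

231.8 pt

Each margin = 5.75% of 840 = 48.3 pt; content = 840 − 2·48.3 = 743.4 pt.
3 columns + 2 column gaps: 3c + 2·24 = 743.4.
3c = 743.4 − 48 = 695.4, so c = 231.8 pt.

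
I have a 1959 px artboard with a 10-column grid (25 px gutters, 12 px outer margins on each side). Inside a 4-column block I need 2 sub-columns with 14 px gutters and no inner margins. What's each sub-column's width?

Inside the margins: 1959 − 24 = 1935 px.
1935 − 9·25 = 1710; ÷10 gives c = 171 px.
4-column span = 4·171 + 3·25 = 759 px.
Subtracting 1 gutter of 14 leaves 745 for 2 columns, so d = 372.5 px.

372.5 px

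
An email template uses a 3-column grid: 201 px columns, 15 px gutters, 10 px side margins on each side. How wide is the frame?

653 px

Total width: 2·10 + 3·201 + 2·15 = 653 px.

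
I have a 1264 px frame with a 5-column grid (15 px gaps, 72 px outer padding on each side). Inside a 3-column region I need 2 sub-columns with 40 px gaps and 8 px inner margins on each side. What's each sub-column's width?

Outer content = 1264 − 2·72 = 1120 px.
5 columns + 4 gaps: 5c + 4·15 = 1120.
5c = 1120 − 60 = 1060, so c = 212 px.
3-column span = 3·212 + 2·15 = 666 px.
Inner content = 666 − 2·8 = 650 px.
2d + 1·40 = 650 → 2d = 610 → d = 305 px.

305 px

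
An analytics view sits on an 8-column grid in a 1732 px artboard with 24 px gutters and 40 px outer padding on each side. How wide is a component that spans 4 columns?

814 px

Subtract both margins: 1732 − 2·40 = 1652 px.
8 columns + 7 gutters: 8c + 7·24 = 1652.
8c = 1652 − 168 = 1484, so c = 185.5 px.
4-column span = 4·185.5 + 3·24 = 814 px.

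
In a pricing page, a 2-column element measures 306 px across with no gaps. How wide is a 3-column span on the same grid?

459 px

306 / 2 = 153 px per column.
With no gaps, 3 columns span 3·153 = 459 px.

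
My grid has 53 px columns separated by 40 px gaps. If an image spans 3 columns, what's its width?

239 px

3 columns plus 2 gaps: 159 + 80 = 239 px.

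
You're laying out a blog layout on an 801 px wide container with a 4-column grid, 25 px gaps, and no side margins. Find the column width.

4 columns + 3 gaps: 4c + 3·25 = 801.
4c = 801 − 75 = 726, so c = 181.5 px.

181.5 px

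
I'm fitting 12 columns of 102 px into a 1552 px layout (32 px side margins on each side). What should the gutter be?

24 px

Subtract both margins: 1552 − 2·32 = 1488 px.
12 columns take 12·102 = 1224 px; remaining 264 splits into 11 gutters.
g = 264 / 11 = 24 px.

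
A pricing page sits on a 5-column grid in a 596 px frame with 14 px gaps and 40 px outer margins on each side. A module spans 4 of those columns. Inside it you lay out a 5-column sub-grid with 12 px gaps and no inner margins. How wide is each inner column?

72.4 px

Inside the margins: 596 − 80 = 516 px.
Subtracting 4 gaps of 14 leaves 460 for 5 columns, so c = 92 px.
Span of 4: 4·92 + 3·14 = 368 + 42 = 410 px.
5 columns + 4 gaps: 5d + 4·12 = 410.
5d = 410 − 48 = 362, so d = 72.4 px.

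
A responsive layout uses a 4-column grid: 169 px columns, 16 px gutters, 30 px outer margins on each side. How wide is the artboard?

Artboard = 2·30 + 4·169 + 3·16 = 60 + 676 + 48 = 784 px.

784 px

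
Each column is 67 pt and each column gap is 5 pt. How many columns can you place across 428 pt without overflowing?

6 columns

Each extra column adds 67 + 5 = 72 pt.
(428 + 5) / 72 = 6.01, so 6 columns fit.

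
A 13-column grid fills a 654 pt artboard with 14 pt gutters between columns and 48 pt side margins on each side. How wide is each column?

30 pt

Inside the margins: 654 − 96 = 558 pt.
13 columns + 12 gutters: 13c + 12·14 = 558.
13c = 558 − 168 = 390, so c = 30 pt.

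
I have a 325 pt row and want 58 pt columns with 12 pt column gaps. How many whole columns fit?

4 columns

Each extra column adds 58 + 12 = 70 pt.
(325 + 12) / 70 = 4.81, so 4 columns fit.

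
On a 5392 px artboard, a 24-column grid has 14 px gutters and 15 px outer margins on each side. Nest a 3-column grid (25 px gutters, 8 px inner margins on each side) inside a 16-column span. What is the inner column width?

Outer content = 5392 − 2·15 = 5362 px.
24c + 23·14 = 5362 → 24c = 5040 → c = 210 px.
Span of 16: 16·210 + 15·14 = 3360 + 210 = 3570 px.
Inner content = 3570 − 2·8 = 3554 px.
3554 − 2·25 = 3504; ÷3 gives d = 1168 px.

1168 px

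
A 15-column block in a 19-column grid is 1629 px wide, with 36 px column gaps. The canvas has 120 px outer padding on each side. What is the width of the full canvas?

2313 px

15c + 14·36 = 1629 → 15c = 1125 → c = 75 px.
Canvas = 2·120 + 19·75 + 18·36 = 240 + 1425 + 648 = 2313 px.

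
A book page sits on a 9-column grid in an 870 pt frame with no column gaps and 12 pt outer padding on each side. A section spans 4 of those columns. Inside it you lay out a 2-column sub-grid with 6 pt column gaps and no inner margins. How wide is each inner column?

Subtract both margins: 870 − 2·12 = 846 pt.
With no column gaps, each column is 846/9 = 94 pt.
With no column gaps, 4 columns span 4·94 = 376 pt.
Subtracting 1 column gap of 6 leaves 370 for 2 columns, so d = 185 pt.

185 pt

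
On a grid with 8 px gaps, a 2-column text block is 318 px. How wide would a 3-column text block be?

318 − 1·8 = 310; ÷2 gives c = 155 px.
3 columns plus 2 gaps: 465 + 16 = 481 px.

481 px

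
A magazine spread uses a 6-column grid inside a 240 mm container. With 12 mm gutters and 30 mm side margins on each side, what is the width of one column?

20 mm

Take off 60 mm of margins, leaving 180 mm.
180 − 5·12 = 120; ÷6 gives c = 20 mm.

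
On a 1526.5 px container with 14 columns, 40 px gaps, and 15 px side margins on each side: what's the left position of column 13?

1332 px

Take off 30 px of margins, leaving 1496.5 px.
14c + 13·40 = 1496.5 → 14c = 976.5 → c = 69.75 px.
Before column 13: the margin + 12 columns + 12 gaps.
Offset = 15 + 12·(69.75 + 40) = 15 + 1317 = 1332 px.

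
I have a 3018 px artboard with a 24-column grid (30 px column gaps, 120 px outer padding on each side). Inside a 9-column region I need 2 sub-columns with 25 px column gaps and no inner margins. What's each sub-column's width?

499 px

Take off 240 px of margins, leaving 2778 px.
24c + 23·30 = 2778 → 24c = 2088 → c = 87 px.
9 columns plus 8 column gaps: 783 + 240 = 1023 px.
1023 − 1·25 = 998; ÷2 gives d = 499 px.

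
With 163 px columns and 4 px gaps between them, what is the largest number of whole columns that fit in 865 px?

k columns need k·163 + (k−1)·4 = k·167 − 4.
k·167 − 4 ≤ 865 → k ≤ 869 / 167 ≈ 5.20, so k = 5.

5 columns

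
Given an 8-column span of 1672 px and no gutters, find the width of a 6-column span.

1254 px

With no gutters, each column is 1672/8 = 209 px.
With no gutters, 6 columns span 6·209 = 1254 px.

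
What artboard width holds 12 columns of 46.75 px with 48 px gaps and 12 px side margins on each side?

Total width: 2·12 + 12·46.75 + 11·48 = 1113 px.

1113 px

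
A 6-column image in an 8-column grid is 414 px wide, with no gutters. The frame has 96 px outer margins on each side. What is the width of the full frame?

With no gutters, each column is 414/6 = 69 px.
Frame = 2·96 + 8·69 = 192 + 552 = 744 px.

744 px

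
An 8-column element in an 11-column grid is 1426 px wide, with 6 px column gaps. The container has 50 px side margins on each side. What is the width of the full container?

2063 px

8c + 7·6 = 1426 → 8c = 1384 → c = 173 px.
Total width: 2·50 + 11·173 + 10·6 = 2063 px.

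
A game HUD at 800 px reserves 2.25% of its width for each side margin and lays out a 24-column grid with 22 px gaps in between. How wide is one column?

10.75 px

Each margin = 2.25% of 800 = 18 px; content = 800 − 2·18 = 764 px.
24 columns + 23 gaps: 24c + 23·22 = 764.
24c = 764 − 506 = 258, so c = 10.75 px.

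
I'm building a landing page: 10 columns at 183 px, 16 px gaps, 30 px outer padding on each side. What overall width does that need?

Artboard = 2·30 + 10·183 + 9·16 = 60 + 1830 + 144 = 2034 px.

2034 px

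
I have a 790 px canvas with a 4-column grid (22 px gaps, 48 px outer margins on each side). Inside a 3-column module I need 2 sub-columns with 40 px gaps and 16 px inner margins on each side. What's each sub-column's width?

221.5 px

Inside the margins: 790 − 96 = 694 px.
694 − 3·22 = 628; ÷4 gives c = 157 px.
Span of 3: 3·157 + 2·22 = 471 + 44 = 515 px.
Inner content = 515 − 2·16 = 483 px.
2 columns + 1 gap: 2d + 1·40 = 483.
2d = 483 − 40 = 443, so d = 221.5 px.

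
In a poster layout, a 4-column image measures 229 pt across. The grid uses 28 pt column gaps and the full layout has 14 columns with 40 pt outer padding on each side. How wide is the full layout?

951.5 pt

4c + 3·28 = 229 → 4c = 145 → c = 36.25 pt.
Layout = 2·40 + 14·36.25 + 13·28 = 80 + 507.5 + 364 = 951.5 pt.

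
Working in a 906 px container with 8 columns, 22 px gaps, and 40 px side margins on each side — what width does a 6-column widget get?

Content width = 906 − 2·40 = 826 px.
826 − 7·22 = 672; ÷8 gives c = 84 px.
6 columns plus 5 gaps: 504 + 110 = 614 px.

614 px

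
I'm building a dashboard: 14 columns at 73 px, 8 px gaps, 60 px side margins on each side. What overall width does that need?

1246 px

Layout = 2·60 + 14·73 + 13·8 = 120 + 1022 + 104 = 1246 px.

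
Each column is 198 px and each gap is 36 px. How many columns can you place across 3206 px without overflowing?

13 columns

k columns need k·198 + (k−1)·36 = k·234 − 36.
k·234 − 36 ≤ 3206 → k ≤ 3242 / 234 ≈ 13.85, so k = 13.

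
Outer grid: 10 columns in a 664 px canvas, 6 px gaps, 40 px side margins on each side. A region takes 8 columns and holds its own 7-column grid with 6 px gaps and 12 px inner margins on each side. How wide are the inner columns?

58 px

Take off 80 px of margins, leaving 584 px.
584 − 9·6 = 530; ÷10 gives c = 53 px.
8-column span = 8·53 + 7·6 = 466 px.
Inner content = 466 − 2·12 = 442 px.
Subtracting 6 gaps of 6 leaves 406 for 7 columns, so d = 58 px.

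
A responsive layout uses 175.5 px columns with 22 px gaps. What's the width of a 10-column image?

1953 px

Span of 10: 10·175.5 + 9·22 = 1755 + 198 = 1953 px.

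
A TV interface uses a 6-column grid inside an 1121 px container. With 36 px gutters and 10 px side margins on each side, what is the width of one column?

153.5 px

Subtract both margins: 1121 − 2·10 = 1101 px.
6 columns + 5 gutters: 6c + 5·36 = 1101.
6c = 1101 − 180 = 921, so c = 153.5 px.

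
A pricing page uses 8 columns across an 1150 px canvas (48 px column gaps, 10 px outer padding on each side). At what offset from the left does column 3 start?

304.5 px

Take off 20 px of margins, leaving 1130 px.
8 columns + 7 column gaps: 8c + 7·48 = 1130.
8c = 1130 − 336 = 794, so c = 99.25 px.
Before column 3: the margin + 2 columns + 2 column gaps.
Offset = 10 + 2·(99.25 + 48) = 10 + 294.5 = 304.5 px.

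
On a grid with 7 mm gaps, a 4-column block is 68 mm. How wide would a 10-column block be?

4c + 3·7 = 68 → 4c = 47 → c = 11.75 mm.
10 columns plus 9 gaps: 117.5 + 63 = 180.5 mm.

180.5 mm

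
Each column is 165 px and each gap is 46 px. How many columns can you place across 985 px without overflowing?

4 columns

4 columns: 4·165 + 3·46 = 798 px ≤ 985.
5 columns: 1009 px > 985. So 4.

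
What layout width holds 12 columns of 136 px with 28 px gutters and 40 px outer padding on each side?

Total width: 2·40 + 12·136 + 11·28 = 2020 px.

2020 px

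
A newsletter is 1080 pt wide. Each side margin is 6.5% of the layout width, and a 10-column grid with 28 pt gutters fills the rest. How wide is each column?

Margins: 6.5% × 1080 = 70.2 pt each, so content = 1080 − 140.4 = 939.6 pt.
10 columns + 9 gutters: 10c + 9·28 = 939.6.
10c = 939.6 − 252 = 687.6, so c = 68.76 pt.

68.76 pt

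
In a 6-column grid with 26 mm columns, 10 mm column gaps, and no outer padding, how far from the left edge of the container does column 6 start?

Each column+gutter stride is 36 mm; with no margin, 5 of them is 180 mm.

180 mm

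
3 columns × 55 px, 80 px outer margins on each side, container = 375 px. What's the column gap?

Take off 160 px of margins, leaving 215 px.
Columns use 165 px, leaving 50 px across 2 column gaps = 25 px each.

25 px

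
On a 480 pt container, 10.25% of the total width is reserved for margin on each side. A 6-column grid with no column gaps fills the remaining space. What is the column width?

480 × (1 − 2·10.25%) = 480 × 79.5% = 381.6 pt for the columns.
381.6 / 6 = 63.6 pt per column.

63.6 pt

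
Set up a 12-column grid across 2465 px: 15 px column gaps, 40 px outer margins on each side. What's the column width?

185 px

Subtract both margins: 2465 − 2·40 = 2385 px.
12c + 11·15 = 2385 → 12c = 2220 → c = 185 px.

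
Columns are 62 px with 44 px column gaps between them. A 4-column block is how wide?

4 columns plus 3 column gaps: 248 + 132 = 380 px.

380 px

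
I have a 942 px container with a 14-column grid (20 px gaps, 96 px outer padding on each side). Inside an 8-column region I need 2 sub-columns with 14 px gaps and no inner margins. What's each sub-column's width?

Outer content = 942 − 2·96 = 750 px.
14c + 13·20 = 750 → 14c = 490 → c = 35 px.
8 columns plus 7 gaps: 280 + 140 = 420 px.
2 columns + 1 gap: 2d + 1·14 = 420.
2d = 420 − 14 = 406, so d = 203 px.

203 px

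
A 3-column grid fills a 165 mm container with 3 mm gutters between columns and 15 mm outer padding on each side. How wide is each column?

Content width = 165 − 2·15 = 135 mm.
3 columns + 2 gutters: 3c + 2·3 = 135.
3c = 135 − 6 = 129, so c = 43 mm.

43 mm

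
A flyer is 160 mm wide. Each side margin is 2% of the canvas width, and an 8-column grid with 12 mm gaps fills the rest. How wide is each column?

8.7 mm

160 × (1 − 2·2%) = 160 × 96% = 153.6 mm for the columns.
153.6 − 7·12 = 69.6; ÷8 gives c = 8.7 mm.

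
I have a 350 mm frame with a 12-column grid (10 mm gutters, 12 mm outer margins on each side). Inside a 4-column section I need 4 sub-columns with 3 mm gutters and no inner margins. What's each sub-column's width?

Inside the margins: 350 − 24 = 326 mm.
326 − 11·10 = 216; ÷12 gives c = 18 mm.
4 columns plus 3 gutters: 72 + 30 = 102 mm.
4 columns + 3 gutters: 4d + 3·3 = 102.
4d = 102 − 9 = 93, so d = 23.25 mm.

23.25 mm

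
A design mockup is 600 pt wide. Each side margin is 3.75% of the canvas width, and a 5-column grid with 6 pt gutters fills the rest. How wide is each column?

Margins: 3.75% × 600 = 22.5 pt each, so content = 600 − 45 = 555 pt.
5 columns + 4 gutters: 5c + 4·6 = 555.
5c = 555 − 24 = 531, so c = 106.2 pt.

106.2 pt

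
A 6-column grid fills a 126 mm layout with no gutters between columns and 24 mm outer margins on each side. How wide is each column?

Content width = 126 − 2·24 = 78 mm.
6c = 78 → c = 13 mm.

13 mm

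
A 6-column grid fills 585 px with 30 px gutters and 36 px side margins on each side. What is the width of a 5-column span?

422.5 px

Content width = 585 − 2·36 = 513 px.
6 columns + 5 gutters: 6c + 5·30 = 513.
6c = 513 − 150 = 363, so c = 60.5 px.
5-column span = 5·60.5 + 4·30 = 422.5 px.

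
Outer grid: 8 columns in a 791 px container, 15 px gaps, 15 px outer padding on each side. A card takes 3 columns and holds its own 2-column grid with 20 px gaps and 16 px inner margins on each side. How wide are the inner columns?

112 px

Subtract both margins: 791 − 2·15 = 761 px.
Subtracting 7 gaps of 15 leaves 656 for 8 columns, so c = 82 px.
Span of 3: 3·82 + 2·15 = 246 + 30 = 276 px.
Inner content = 276 − 2·16 = 244 px.
2 columns + 1 gap: 2d + 1·20 = 244.
2d = 244 − 20 = 224, so d = 112 px.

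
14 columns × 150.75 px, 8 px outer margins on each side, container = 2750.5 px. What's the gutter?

Take off 16 px of margins, leaving 2734.5 px.
14 columns take 14·150.75 = 2110.5 px; remaining 624 splits into 13 gutters.
g = 624 / 13 = 48 px.

48 px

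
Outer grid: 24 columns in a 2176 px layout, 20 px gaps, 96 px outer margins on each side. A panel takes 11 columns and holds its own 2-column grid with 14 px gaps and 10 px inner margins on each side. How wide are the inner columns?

432.25 px

Take off 192 px of margins, leaving 1984 px.
24 columns + 23 gaps: 24c + 23·20 = 1984.
24c = 1984 − 460 = 1524, so c = 63.5 px.
11 columns plus 10 gaps: 698.5 + 200 = 898.5 px.
Inner content = 898.5 − 2·10 = 878.5 px.
2 columns + 1 gap: 2d + 1·14 = 878.5.
2d = 878.5 − 14 = 864.5, so d = 432.25 px.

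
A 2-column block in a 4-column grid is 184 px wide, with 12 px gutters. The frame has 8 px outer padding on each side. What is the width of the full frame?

396 px

2 columns + 1 gutter: 2c + 1·12 = 184.
2c = 184 − 12 = 172, so c = 86 px.
Total width: 2·8 + 4·86 + 3·12 = 396 px.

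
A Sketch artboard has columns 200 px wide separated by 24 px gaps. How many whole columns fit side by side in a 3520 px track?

15 columns

k columns need k·200 + (k−1)·24 = k·224 − 24.
k·224 − 24 ≤ 3520 → k ≤ 3544 / 224 ≈ 15.82, so k = 15.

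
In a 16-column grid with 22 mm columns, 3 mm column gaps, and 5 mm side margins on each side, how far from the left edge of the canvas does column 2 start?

30 mm

Each column+gutter stride is 25 mm; 1 of them past the 5 mm margin is 5 + 25 = 30 mm.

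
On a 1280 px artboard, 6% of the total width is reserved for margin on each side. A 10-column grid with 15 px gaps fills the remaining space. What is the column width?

99.14 px

Each margin = 6% of 1280 = 76.8 px; content = 1280 − 2·76.8 = 1126.4 px.
10c + 9·15 = 1126.4 → 10c = 991.4 → c = 99.14 px.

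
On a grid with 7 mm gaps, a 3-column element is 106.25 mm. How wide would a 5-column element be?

181.75 mm

Subtracting 2 gaps of 7 leaves 92.25 for 3 columns, so c = 30.75 mm.
5-column span = 5·30.75 + 4·7 = 181.75 mm.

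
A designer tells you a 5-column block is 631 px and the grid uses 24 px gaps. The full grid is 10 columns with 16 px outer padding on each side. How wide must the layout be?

631 − 4·24 = 535; ÷5 gives c = 107 px.
Adding margins, columns and gutters: 32 + 1070 + 216 = 1318 px.

1318 px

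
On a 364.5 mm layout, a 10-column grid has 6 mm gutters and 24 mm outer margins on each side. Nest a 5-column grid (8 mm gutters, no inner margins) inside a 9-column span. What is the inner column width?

50.45 mm

Outer content = 364.5 − 2·24 = 316.5 mm.
316.5 − 9·6 = 262.5; ÷10 gives c = 26.25 mm.
9 columns plus 8 gutters: 236.25 + 48 = 284.25 mm.
5 columns + 4 gutters: 5d + 4·8 = 284.25.
5d = 284.25 − 32 = 252.25, so d = 50.45 mm.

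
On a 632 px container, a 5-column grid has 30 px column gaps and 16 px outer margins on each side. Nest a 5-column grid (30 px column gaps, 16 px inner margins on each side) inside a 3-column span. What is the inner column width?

39.2 px

Subtract both margins: 632 − 2·16 = 600 px.
5c + 4·30 = 600 → 5c = 480 → c = 96 px.
Span of 3: 3·96 + 2·30 = 288 + 60 = 348 px.
Inner content = 348 − 2·16 = 316 px.
316 − 4·30 = 196; ÷5 gives d = 39.2 px.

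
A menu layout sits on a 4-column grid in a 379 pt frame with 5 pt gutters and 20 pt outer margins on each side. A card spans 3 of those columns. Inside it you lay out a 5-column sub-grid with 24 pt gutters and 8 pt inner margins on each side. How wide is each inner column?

28.2 pt

Subtract both margins: 379 − 2·20 = 339 pt.
Subtracting 3 gutters of 5 leaves 324 for 4 columns, so c = 81 pt.
3 columns plus 2 gutters: 243 + 10 = 253 pt.
Inner content = 253 − 2·8 = 237 pt.
5 columns + 4 gutters: 5d + 4·24 = 237.
5d = 237 − 96 = 141, so d = 28.2 pt.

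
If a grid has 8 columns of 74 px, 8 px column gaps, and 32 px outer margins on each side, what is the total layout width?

Adding margins, columns and gutters: 64 + 592 + 56 = 712 px.

712 px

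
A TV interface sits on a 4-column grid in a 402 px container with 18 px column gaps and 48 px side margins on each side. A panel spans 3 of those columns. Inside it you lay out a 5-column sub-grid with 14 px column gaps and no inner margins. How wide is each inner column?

33.8 px

Take off 96 px of margins, leaving 306 px.
306 − 3·18 = 252; ÷4 gives c = 63 px.
3 columns plus 2 column gaps: 189 + 36 = 225 px.
Subtracting 4 column gaps of 14 leaves 169 for 5 columns, so d = 33.8 px.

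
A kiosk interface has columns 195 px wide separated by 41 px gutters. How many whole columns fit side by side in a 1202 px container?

5 columns

5 columns: 5·195 + 4·41 = 1139 px ≤ 1202.
6 columns: 1375 px > 1202. So 5.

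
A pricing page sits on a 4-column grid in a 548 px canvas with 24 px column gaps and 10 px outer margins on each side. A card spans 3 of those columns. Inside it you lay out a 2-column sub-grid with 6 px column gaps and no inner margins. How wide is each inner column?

Outer content = 548 − 2·10 = 528 px.
4c + 3·24 = 528 → 4c = 456 → c = 114 px.
Span of 3: 3·114 + 2·24 = 342 + 48 = 390 px.
Subtracting 1 column gap of 6 leaves 384 for 2 columns, so d = 192 px.

192 px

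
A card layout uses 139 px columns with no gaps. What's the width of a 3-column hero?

417 px

With no gaps, 3 columns span 3·139 = 417 px.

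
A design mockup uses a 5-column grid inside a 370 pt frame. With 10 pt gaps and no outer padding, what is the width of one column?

5 columns + 4 gaps: 5c + 4·10 = 370.
5c = 370 − 40 = 330, so c = 66 pt.

66 pt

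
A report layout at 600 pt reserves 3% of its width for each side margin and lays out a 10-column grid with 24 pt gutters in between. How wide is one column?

34.8 pt

Each margin = 3% of 600 = 18 pt; content = 600 − 2·18 = 564 pt.
10c + 9·24 = 564 → 10c = 348 → c = 34.8 pt.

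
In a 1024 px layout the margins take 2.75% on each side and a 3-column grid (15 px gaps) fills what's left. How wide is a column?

312.56 px

1024 × (1 − 2·2.75%) = 1024 × 94.5% = 967.68 px for the columns.
3 columns + 2 gaps: 3c + 2·15 = 967.68.
3c = 967.68 − 30 = 937.68, so c = 312.56 px.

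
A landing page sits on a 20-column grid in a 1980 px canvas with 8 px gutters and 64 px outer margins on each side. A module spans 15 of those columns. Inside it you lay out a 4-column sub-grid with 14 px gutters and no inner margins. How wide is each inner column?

Take off 128 px of margins, leaving 1852 px.
Subtracting 19 gutters of 8 leaves 1700 for 20 columns, so c = 85 px.
15-column span = 15·85 + 14·8 = 1387 px.
1387 − 3·14 = 1345; ÷4 gives d = 336.25 px.

336.25 px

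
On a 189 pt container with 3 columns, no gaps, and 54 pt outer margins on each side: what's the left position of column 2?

Subtract both margins: 189 − 2·54 = 81 pt.
81 / 3 = 27 pt per column.
Each column+gutter stride is 27 pt; 1 of them past the 54 pt margin is 54 + 27 = 81 pt.

81 pt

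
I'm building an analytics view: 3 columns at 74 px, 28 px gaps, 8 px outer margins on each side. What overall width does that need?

Adding margins, columns and gutters: 16 + 222 + 56 = 294 px.

294 px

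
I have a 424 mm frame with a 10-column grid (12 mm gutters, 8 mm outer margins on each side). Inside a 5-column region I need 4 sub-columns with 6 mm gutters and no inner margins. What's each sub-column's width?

Subtract both margins: 424 − 2·8 = 408 mm.
Subtracting 9 gutters of 12 leaves 300 for 10 columns, so c = 30 mm.
5 columns plus 4 gutters: 150 + 48 = 198 mm.
198 − 3·6 = 180; ÷4 gives d = 45 mm.

45 mm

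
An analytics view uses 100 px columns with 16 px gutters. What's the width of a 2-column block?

216 px

2-column span = 2·100 + 1·16 = 216 px.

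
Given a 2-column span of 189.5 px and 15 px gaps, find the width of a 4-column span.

189.5 − 1·15 = 174.5; ÷2 gives c = 87.25 px.
4-column span = 4·87.25 + 3·15 = 394 px.

394 px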